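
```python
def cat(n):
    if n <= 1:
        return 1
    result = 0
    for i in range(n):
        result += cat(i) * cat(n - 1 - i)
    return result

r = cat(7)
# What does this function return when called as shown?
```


cat(7)
= sum of cat(i) * cat(7-1-i) for i in 0..6
First compute sub-values bottom-up:
  cat(0) = 1, cat(1) = 1
  cat(2) = 1*1 + 1*1 = 2
  cat(3) = 1*2 + 1*1 + 2*1 = 5
  cat(4) = 1*5 + 1*2 + 2*1 + 5*1 = 14
  cat(5) = 1*14 + 1*5 + 2*2 + 5*1 + 14*1 = 42
  cat(6) = 1*42 + 1*14 + 2*5 + 5*2 + 14*1 + 42*1 = 132
Now cat(7):
  cat(0)*cat(6) = 1*132 = 132
  cat(1)*cat(5) = 1*42 = 42
  cat(2)*cat(4) = 2*14 = 28
  cat(3)*cat(3) = 5*5 = 25
  cat(4)*cat(2) = 14*2 = 28
  cat(5)*cat(1) = 42*1 = 42
  cat(6)*cat(0) = 132*1 = 132
= 132 + 42 + 28 + 25 + 28 + 42 + 132
= 429


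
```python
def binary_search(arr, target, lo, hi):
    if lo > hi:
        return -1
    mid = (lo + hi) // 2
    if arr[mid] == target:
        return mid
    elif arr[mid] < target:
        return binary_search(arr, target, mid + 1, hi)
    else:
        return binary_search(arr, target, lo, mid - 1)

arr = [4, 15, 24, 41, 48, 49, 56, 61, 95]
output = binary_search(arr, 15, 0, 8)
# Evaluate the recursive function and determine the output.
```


binary_search(arr, 15, 0, 8)
lo=0, hi=8, mid=4, arr[mid]=48
48 > 15, search left half
lo=0, hi=3, mid=1, arr[mid]=15
arr[1] == 15, found at index 1
= 1


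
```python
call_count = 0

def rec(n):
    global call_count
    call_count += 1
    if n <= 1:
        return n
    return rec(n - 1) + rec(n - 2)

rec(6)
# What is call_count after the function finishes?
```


rec(6) calls rec(5) and rec(4); each non-base call branches into two more.
Let C(k) = total number of calls made by rec(k), including the call to rec(k) itself.
Base cases: C(0) = 1, C(1) = 1
Recurrence: C(k) = 1 + C(k-1) + C(k-2)
  C(2) = 1 + C(1) + C(0) = 1 + 1 + 1 = 3
  C(3) = 1 + C(2) + C(1) = 1 + 3 + 1 = 5
  C(4) = 1 + C(3) + C(2) = 1 + 5 + 3 = 9
  C(5) = 1 + C(4) + C(3) = 1 + 9 + 5 = 15
  C(6) = 1 + C(5) + C(4) = 1 + 15 + 9 = 25
Total calls = C(6) = 25


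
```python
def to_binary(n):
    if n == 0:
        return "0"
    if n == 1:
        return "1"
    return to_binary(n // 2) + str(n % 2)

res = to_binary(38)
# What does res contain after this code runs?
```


to_binary(38)
= to_binary(19) + "0"
= to_binary(9) + "1" + "0"
= to_binary(4) + "1" + "1" + "0"
= to_binary(2) + "0" + "1" + "1" + "0"
= to_binary(1) + "0" + "0" + "1" + "1" + "0"
= "1" + "0" + "0" + "1" + "1" + "0"
= "100110"


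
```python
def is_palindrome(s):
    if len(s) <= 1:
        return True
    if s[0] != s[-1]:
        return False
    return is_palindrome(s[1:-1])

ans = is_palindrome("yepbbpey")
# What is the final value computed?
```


is_palindrome("yepbbpey")
"yepbbpey": s[0]='y' == s[-1]='y' -> is_palindrome("epbbpe")
"epbbpe": s[0]='e' == s[-1]='e' -> is_palindrome("pbbp")
"pbbp": s[0]='p' == s[-1]='p' -> is_palindrome("bb")
"bb": s[0]='b' == s[-1]='b' -> is_palindrome("")
"": len <= 1 -> True
= True


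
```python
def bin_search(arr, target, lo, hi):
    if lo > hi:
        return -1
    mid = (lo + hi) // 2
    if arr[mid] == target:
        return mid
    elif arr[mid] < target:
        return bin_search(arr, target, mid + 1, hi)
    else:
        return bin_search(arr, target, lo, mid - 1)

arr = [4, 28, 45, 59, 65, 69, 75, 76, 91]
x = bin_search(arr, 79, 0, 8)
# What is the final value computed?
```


bin_search(arr, 79, 0, 8)
lo=0, hi=8, mid=4, arr[mid]=65
65 < 79, search right half
lo=5, hi=8, mid=6, arr[mid]=75
75 < 79, search right half
lo=7, hi=8, mid=7, arr[mid]=76
76 < 79, search right half
lo=8, hi=8, mid=8, arr[mid]=91
91 > 79, search left half
lo > hi, target not found, return -1
= -1


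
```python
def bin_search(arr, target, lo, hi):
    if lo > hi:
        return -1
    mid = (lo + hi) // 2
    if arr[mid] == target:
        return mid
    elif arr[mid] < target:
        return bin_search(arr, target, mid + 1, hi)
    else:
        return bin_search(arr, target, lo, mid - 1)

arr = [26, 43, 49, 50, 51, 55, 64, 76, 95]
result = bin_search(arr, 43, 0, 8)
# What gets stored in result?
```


bin_search(arr, 43, 0, 8)
lo=0, hi=8, mid=4, arr[mid]=51
51 > 43, search left half
lo=0, hi=3, mid=1, arr[mid]=43
arr[1] == 43, found at index 1
= 1


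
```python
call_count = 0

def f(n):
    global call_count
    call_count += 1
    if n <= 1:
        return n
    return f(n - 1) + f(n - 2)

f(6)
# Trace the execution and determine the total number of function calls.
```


f(6) calls f(5) and f(4); each non-base call branches into two more.
Let C(k) = total number of calls made by f(k), including the call to f(k) itself.
Base cases: C(0) = 1, C(1) = 1
Recurrence: C(k) = 1 + C(k-1) + C(k-2)
  C(2) = 1 + C(1) + C(0) = 1 + 1 + 1 = 3
  C(3) = 1 + C(2) + C(1) = 1 + 3 + 1 = 5
  C(4) = 1 + C(3) + C(2) = 1 + 5 + 3 = 9
  C(5) = 1 + C(4) + C(3) = 1 + 9 + 5 = 15
  C(6) = 1 + C(5) + C(4) = 1 + 15 + 9 = 25
Total calls = C(6) = 25


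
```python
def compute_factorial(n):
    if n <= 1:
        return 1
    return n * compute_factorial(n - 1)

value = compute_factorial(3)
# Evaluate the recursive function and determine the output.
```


compute_factorial(3)
= 3 * compute_factorial(2)
= 3 * 2 * compute_factorial(1)
= 3 * 2 * 1
= 6


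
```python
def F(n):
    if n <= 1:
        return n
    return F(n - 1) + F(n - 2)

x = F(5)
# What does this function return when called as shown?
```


F(5)
= F(4) + F(3)
= (F(3) + F(2)) + F(3)
Computing bottom-up: F(0)=0, F(1)=1, F(2)=1, F(3)=2, F(4)=3, F(5)=5
= 5


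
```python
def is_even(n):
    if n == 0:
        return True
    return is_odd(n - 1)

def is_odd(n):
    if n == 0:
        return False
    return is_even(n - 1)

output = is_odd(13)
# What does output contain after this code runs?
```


is_odd(13)
= is_even(12)
= is_odd(11)
= is_even(10)
= is_odd(9)
= is_even(8)
= is_odd(7)
= is_even(6)
= is_odd(5)
= is_even(4)
= is_odd(3)
= is_even(2)
= is_odd(1)
= is_even(0)
n == 0: return True
= True


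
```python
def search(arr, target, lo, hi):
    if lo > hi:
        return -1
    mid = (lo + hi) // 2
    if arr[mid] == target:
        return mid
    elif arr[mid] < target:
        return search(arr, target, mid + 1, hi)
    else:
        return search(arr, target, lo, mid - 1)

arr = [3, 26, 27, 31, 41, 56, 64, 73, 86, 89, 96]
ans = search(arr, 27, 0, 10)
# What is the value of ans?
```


search(arr, 27, 0, 10)
lo=0, hi=10, mid=5, arr[mid]=56
56 > 27, search left half
lo=0, hi=4, mid=2, arr[mid]=27
arr[2] == 27, found at index 2
= 2


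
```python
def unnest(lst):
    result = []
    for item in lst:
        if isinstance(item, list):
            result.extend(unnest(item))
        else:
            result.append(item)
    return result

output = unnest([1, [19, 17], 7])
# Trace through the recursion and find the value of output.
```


unnest([1, [19, 17], 7])
Processing each element:
  1 is not a list -> append 1
  [19, 17] is a list -> unnest recursively -> [19, 17]
  7 is not a list -> append 7
= [1, 19, 17, 7]


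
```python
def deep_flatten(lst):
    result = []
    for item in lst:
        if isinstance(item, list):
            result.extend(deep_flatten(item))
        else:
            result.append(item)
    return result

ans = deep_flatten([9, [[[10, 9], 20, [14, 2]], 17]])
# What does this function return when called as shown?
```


deep_flatten([9, [[[10, 9], 20, [14, 2]], 17]])
Processing each element:
  9 is not a list -> append 9
  [[[10, 9], 20, [14, 2]], 17] is a list -> deep_flatten recursively -> [10, 9, 20, 14, 2, 17]
= [9, 10, 9, 20, 14, 2, 17]


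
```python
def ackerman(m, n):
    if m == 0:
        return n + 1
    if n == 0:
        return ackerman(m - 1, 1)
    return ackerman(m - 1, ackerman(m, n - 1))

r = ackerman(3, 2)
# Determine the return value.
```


ackerman(3, 2)
= ackerman(2, ackerman(3, 1))
First compute ackerman(3, 1) = 13
= ackerman(2, 13)
= 29


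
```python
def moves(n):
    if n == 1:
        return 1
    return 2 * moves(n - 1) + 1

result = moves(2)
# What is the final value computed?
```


moves(2)
= 2 * moves(1) + 1
Now compute bottom-up:
moves(1) = 1
moves(2) = 2 * 1 + 1 = 3
= 3


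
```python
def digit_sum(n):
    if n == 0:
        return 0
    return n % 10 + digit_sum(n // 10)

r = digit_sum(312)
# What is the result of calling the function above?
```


digit_sum(312)
= 2 + digit_sum(31)
= 2 + 1 + digit_sum(3)
= 2 + 1 + 3 + digit_sum(0)
= 2 + 1 + 3 + 0
= 6


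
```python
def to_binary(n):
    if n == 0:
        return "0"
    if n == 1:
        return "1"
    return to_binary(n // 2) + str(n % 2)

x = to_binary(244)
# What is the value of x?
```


to_binary(244)
= to_binary(122) + "0"
= to_binary(61) + "0" + "0"
= to_binary(30) + "1" + "0" + "0"
= to_binary(15) + "0" + "1" + "0" + "0"
= to_binary(7) + "1" + "0" + "1" + "0" + "0"
= to_binary(3) + "1" + "1" + "0" + "1" + "0" + "0"
= to_binary(1) + "1" + "1" + "1" + "0" + "1" + "0" + "0"
= "1" + "1" + "1" + "1" + "0" + "1" + "0" + "0"
= "11110100"


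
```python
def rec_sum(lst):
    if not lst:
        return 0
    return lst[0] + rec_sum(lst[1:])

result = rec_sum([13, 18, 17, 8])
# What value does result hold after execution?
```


rec_sum([13, 18, 17, 8])
= 13 + rec_sum([18, 17, 8])
= 13 + 18 + rec_sum([17, 8])
= 13 + 18 + 17 + rec_sum([8])
= 13 + 18 + 17 + 8 + rec_sum([])
= 13 + 18 + 17 + 8 + 0
= 56


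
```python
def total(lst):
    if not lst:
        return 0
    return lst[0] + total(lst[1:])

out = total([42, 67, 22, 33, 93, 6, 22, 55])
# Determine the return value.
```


total([42, 67, 22, 33, 93, 6, 22, 55])
= 42 + total([67, 22, 33, 93, 6, 22, 55])
= 42 + 67 + total([22, 33, 93, 6, 22, 55])
= 42 + 67 + 22 + total([33, 93, 6, 22, 55])
= 42 + 67 + 22 + 33 + total([93, 6, 22, 55])
= 42 + 67 + 22 + 33 + 93 + total([6, 22, 55])
= 42 + 67 + 22 + 33 + 93 + 6 + total([22, 55])
= 42 + 67 + 22 + 33 + 93 + 6 + 22 + total([55])
= 42 + 67 + 22 + 33 + 93 + 6 + 22 + 55 + total([])
= 42 + 67 + 22 + 33 + 93 + 6 + 22 + 55 + 0
= 340


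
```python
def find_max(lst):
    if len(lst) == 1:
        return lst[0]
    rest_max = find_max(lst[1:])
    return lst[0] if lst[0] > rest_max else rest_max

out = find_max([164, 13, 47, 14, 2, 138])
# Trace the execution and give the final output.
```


find_max([164, 13, 47, 14, 2, 138])
= compare 164 with find_max([13, 47, 14, 2, 138])
= compare 13 with find_max([47, 14, 2, 138])
= compare 47 with find_max([14, 2, 138])
= compare 14 with find_max([2, 138])
= compare 2 with find_max([138])
Base: find_max([138]) = 138
compare 2 with 138: max = 138
compare 14 with 138: max = 138
compare 47 with 138: max = 138
compare 13 with 138: max = 138
compare 164 with 138: max = 164
= 164


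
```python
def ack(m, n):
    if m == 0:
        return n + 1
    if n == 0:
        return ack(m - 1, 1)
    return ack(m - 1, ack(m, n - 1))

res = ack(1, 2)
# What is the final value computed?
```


ack(1, 2)
= ack(0, ack(1, 1))
First compute ack(1, 1) = 3
= ack(0, 3)
= 4


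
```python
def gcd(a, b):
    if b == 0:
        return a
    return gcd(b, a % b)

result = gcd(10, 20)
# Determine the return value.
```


gcd(10, 20)
= gcd(20, 10 % 20) = gcd(20, 10)
= gcd(10, 20 % 10) = gcd(10, 0)
b == 0, return a = 10


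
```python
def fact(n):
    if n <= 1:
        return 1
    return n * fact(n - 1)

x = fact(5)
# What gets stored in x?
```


fact(5)
= 5 * fact(4)
= 5 * 4 * fact(3)
= 5 * 4 * 3 * fact(2)
= 5 * 4 * 3 * 2 * fact(1)
= 5 * 4 * 3 * 2 * 1
= 120


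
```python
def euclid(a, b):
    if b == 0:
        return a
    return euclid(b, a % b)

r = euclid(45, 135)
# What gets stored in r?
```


euclid(45, 135)
= euclid(135, 45 % 135) = euclid(135, 45)
= euclid(45, 135 % 45) = euclid(45, 0)
b == 0, return a = 45


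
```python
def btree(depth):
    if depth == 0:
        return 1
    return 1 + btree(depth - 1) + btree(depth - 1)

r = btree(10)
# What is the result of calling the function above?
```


btree(10)
= 1 + btree(9) + btree(9)
= 1 + 2 * btree(9)
btree(k) = 2^(k+1) - 1
btree(0) = 1
btree(1) = 3
btree(2) = 7
btree(3) = 15
btree(4) = 31
btree(10) = 2^11 - 1 = 2047


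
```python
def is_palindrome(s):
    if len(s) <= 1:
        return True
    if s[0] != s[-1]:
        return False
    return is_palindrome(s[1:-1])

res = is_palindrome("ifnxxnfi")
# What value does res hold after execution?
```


is_palindrome("ifnxxnfi")
"ifnxxnfi": s[0]='i' == s[-1]='i' -> is_palindrome("fnxxnf")
"fnxxnf": s[0]='f' == s[-1]='f' -> is_palindrome("nxxn")
"nxxn": s[0]='n' == s[-1]='n' -> is_palindrome("xx")
"xx": s[0]='x' == s[-1]='x' -> is_palindrome("")
"": len <= 1 -> True
= True


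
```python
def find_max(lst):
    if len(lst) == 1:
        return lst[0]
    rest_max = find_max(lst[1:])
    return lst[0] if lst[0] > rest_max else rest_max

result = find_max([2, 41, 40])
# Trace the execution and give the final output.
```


find_max([2, 41, 40])
= compare 2 with find_max([41, 40])
= compare 41 with find_max([40])
Base: find_max([40]) = 40
compare 41 with 40: max = 41
compare 2 with 41: max = 41
= 41


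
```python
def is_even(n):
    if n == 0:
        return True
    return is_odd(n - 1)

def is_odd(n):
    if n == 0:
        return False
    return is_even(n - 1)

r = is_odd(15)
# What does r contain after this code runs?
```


is_odd(15)
= is_even(14)
= is_odd(13)
= is_even(12)
= is_odd(11)
= is_even(10)
= is_odd(9)
= is_even(8)
= is_odd(7)
= is_even(6)
= is_odd(5)
= is_even(4)
= is_odd(3)
= is_even(2)
= is_odd(1)
= is_even(0)
n == 0: return True
= True


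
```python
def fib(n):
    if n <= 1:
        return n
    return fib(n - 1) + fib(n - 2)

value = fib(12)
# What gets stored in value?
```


fib(12)
= fib(11) + fib(10)
= (fib(10) + fib(9)) + fib(10)
Computing bottom-up: fib(0)=0, fib(1)=1, fib(2)=1, fib(3)=2, fib(4)=3, fib(5)=5, fib(6)=8, fib(7)=13, fib(8)=21, fib(9)=34, fib(10)=55, fib(11)=89, fib(12)=144
= 144


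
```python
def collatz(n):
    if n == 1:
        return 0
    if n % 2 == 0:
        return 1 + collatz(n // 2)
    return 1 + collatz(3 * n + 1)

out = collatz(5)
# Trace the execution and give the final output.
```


collatz(5)
5 is odd -> 3*5+1 = 16 -> collatz(16)
16 is even -> collatz(8)
8 is even -> collatz(4)
4 is even -> collatz(2)
2 is even -> collatz(1)
Reached 1 after 5 steps
= 5


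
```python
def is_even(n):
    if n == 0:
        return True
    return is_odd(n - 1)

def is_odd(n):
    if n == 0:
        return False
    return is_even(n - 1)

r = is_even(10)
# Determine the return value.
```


is_even(10)
= is_odd(9)
= is_even(8)
= is_odd(7)
= is_even(6)
= is_odd(5)
= is_even(4)
= is_odd(3)
= is_even(2)
= is_odd(1)
= is_even(0)
n == 0: return True
= True


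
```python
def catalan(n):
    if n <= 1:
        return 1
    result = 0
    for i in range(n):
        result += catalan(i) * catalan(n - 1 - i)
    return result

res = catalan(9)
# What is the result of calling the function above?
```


catalan(9)
= sum of catalan(i) * catalan(9-1-i) for i in 0..8
First compute sub-values bottom-up:
  catalan(0) = 1, catalan(1) = 1
  catalan(2) = 1*1 + 1*1 = 2
  catalan(3) = 1*2 + 1*1 + 2*1 = 5
  catalan(4) = 1*5 + 1*2 + 2*1 + 5*1 = 14
  catalan(5) = 1*14 + 1*5 + 2*2 + 5*1 + 14*1 = 42
  catalan(6) = 1*42 + 1*14 + 2*5 + 5*2 + 14*1 + 42*1 = 132
  catalan(7) = 1*132 + 1*42 + 2*14 + 5*5 + 14*2 + 42*1 + 132*1 = 429
  catalan(8) = 1*429 + 1*132 + 2*42 + 5*14 + 14*5 + 42*2 + 132*1 + 429*1 = 1430
Now catalan(9):
  catalan(0)*catalan(8) = 1*1430 = 1430
  catalan(1)*catalan(7) = 1*429 = 429
  catalan(2)*catalan(6) = 2*132 = 264
  catalan(3)*catalan(5) = 5*42 = 210
  catalan(4)*catalan(4) = 14*14 = 196
  catalan(5)*catalan(3) = 42*5 = 210
  catalan(6)*catalan(2) = 132*2 = 264
  catalan(7)*catalan(1) = 429*1 = 429
  catalan(8)*catalan(0) = 1430*1 = 1430
= 1430 + 429 + 264 + 210 + 196 + 210 + 264 + 429 + 1430
= 4862


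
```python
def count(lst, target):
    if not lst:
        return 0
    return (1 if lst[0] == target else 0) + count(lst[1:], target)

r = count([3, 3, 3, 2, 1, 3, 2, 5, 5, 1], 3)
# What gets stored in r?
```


count([3, 3, 3, 2, 1, 3, 2, 5, 5, 1], 3)
lst[0]=3 == 3: 1 + count([3, 3, 2, 1, 3, 2, 5, 5, 1], 3)
lst[0]=3 == 3: 1 + count([3, 2, 1, 3, 2, 5, 5, 1], 3)
lst[0]=3 == 3: 1 + count([2, 1, 3, 2, 5, 5, 1], 3)
lst[0]=2 != 3: 0 + count([1, 3, 2, 5, 5, 1], 3)
lst[0]=1 != 3: 0 + count([3, 2, 5, 5, 1], 3)
lst[0]=3 == 3: 1 + count([2, 5, 5, 1], 3)
lst[0]=2 != 3: 0 + count([5, 5, 1], 3)
lst[0]=5 != 3: 0 + count([5, 1], 3)
lst[0]=5 != 3: 0 + count([1], 3)
lst[0]=1 != 3: 0 + count([], 3)
= 4


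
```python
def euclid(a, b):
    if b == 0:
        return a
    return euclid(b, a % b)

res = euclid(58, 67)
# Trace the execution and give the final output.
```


euclid(58, 67)
= euclid(67, 58 % 67) = euclid(67, 58)
= euclid(58, 67 % 58) = euclid(58, 9)
= euclid(9, 58 % 9) = euclid(9, 4)
= euclid(4, 9 % 4) = euclid(4, 1)
= euclid(1, 4 % 1) = euclid(1, 0)
b == 0, return a = 1


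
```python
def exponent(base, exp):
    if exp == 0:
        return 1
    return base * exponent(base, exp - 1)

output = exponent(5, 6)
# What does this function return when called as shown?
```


exponent(5, 6)
= 5 * exponent(5, 5)
= 5 * 5 * exponent(5, 4)
= 5 * 5 * 5 * exponent(5, 3)
= 5 * 5 * 5 * 5 * exponent(5, 2)
= 5 * 5 * 5 * 5 * 5 * exponent(5, 1)
= 5 * 5 * 5 * 5 * 5 * 5 * exponent(5, 0)
= 5 * 5 * 5 * 5 * 5 * 5 * 1
= 15625


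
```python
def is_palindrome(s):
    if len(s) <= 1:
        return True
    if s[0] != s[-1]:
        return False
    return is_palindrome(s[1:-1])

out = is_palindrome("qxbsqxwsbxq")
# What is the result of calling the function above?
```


is_palindrome("qxbsqxwsbxq")
"qxbsqxwsbxq": s[0]='q' == s[-1]='q' -> is_palindrome("xbsqxwsbx")
"xbsqxwsbx": s[0]='x' == s[-1]='x' -> is_palindrome("bsqxwsb")
"bsqxwsb": s[0]='b' == s[-1]='b' -> is_palindrome("sqxws")
"sqxws": s[0]='s' == s[-1]='s' -> is_palindrome("qxw")
"qxw": s[0]='q' != s[-1]='w' -> False
= False


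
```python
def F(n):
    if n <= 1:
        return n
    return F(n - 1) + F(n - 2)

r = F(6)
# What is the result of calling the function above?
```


F(6)
= F(5) + F(4)
= (F(4) + F(3)) + F(4)
Computing bottom-up: F(0)=0, F(1)=1, F(2)=1, F(3)=2, F(4)=3, F(5)=5, F(6)=8
= 8


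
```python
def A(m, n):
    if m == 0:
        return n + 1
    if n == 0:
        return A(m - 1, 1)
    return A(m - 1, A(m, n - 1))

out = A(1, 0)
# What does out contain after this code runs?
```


A(1, 0)
n == 0: return A(0, 1)
= A(0, 1) = 2
= 2


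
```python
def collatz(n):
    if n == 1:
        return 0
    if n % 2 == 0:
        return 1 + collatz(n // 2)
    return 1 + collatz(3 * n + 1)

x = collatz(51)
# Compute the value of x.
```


collatz(51)
51 is odd -> 3*51+1 = 154 -> collatz(154)
154 is even -> collatz(77)
77 is odd -> 3*77+1 = 232 -> collatz(232)
232 is even -> collatz(116)
116 is even -> collatz(58)
58 is even -> collatz(29)
29 is odd -> 3*29+1 = 88 -> collatz(88)
88 is even -> collatz(44)
44 is even -> collatz(22)
22 is even -> collatz(11)
11 is odd -> 3*11+1 = 34 -> collatz(34)
34 is even -> collatz(17)
17 is odd -> 3*17+1 = 52 -> collatz(52)
52 is even -> collatz(26)
26 is even -> collatz(13)
13 is odd -> 3*13+1 = 40 -> collatz(40)
40 is even -> collatz(20)
20 is even -> collatz(10)
10 is even -> collatz(5)
5 is odd -> 3*5+1 = 16 -> collatz(16)
16 is even -> collatz(8)
8 is even -> collatz(4)
4 is even -> collatz(2)
2 is even -> collatz(1)
Reached 1 after 24 steps
= 24


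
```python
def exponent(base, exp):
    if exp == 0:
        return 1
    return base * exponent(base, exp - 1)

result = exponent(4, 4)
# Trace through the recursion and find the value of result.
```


exponent(4, 4)
= 4 * exponent(4, 3)
= 4 * 4 * exponent(4, 2)
= 4 * 4 * 4 * exponent(4, 1)
= 4 * 4 * 4 * 4 * exponent(4, 0)
= 4 * 4 * 4 * 4 * 1
= 256


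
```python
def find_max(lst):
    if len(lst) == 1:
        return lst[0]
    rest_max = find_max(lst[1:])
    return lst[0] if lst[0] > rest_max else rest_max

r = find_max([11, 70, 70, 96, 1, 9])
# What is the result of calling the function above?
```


find_max([11, 70, 70, 96, 1, 9])
= compare 11 with find_max([70, 70, 96, 1, 9])
= compare 70 with find_max([70, 96, 1, 9])
= compare 70 with find_max([96, 1, 9])
= compare 96 with find_max([1, 9])
= compare 1 with find_max([9])
Base: find_max([9]) = 9
compare 1 with 9: max = 9
compare 96 with 9: max = 96
compare 70 with 96: max = 96
compare 70 with 96: max = 96
compare 11 with 96: max = 96
= 96


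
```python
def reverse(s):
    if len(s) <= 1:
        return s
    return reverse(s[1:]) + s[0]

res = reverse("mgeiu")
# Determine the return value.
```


reverse("mgeiu")
= reverse("geiu") + "m"
= reverse("eiu") + "g" + "m"
= reverse("iu") + "e" + "g" + "m"
= reverse("u") + "i" + "e" + "g" + "m"
= "u" + "i" + "e" + "g" + "m"
= "uiegm"


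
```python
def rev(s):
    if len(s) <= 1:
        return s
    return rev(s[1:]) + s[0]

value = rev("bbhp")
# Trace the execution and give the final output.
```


rev("bbhp")
= rev("bhp") + "b"
= rev("hp") + "b" + "b"
= rev("p") + "h" + "b" + "b"
= "p" + "h" + "b" + "b"
= "phbb"


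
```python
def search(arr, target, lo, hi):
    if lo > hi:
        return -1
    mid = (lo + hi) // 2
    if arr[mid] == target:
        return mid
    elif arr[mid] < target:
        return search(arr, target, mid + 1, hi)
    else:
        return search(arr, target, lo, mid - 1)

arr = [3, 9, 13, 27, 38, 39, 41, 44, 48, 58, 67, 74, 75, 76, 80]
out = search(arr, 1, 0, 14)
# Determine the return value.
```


search(arr, 1, 0, 14)
lo=0, hi=14, mid=7, arr[mid]=44
44 > 1, search left half
lo=0, hi=6, mid=3, arr[mid]=27
27 > 1, search left half
lo=0, hi=2, mid=1, arr[mid]=9
9 > 1, search left half
lo=0, hi=0, mid=0, arr[mid]=3
3 > 1, search left half
lo > hi, target not found, return -1
= -1


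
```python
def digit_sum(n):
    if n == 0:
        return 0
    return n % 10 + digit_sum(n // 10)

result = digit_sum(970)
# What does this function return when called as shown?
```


digit_sum(970)
= 0 + digit_sum(97)
= 0 + 7 + digit_sum(9)
= 0 + 7 + 9 + digit_sum(0)
= 0 + 7 + 9 + 0
= 16


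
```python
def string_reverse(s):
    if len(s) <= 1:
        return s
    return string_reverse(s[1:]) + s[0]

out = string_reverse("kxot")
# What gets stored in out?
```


string_reverse("kxot")
= string_reverse("xot") + "k"
= string_reverse("ot") + "x" + "k"
= string_reverse("t") + "o" + "x" + "k"
= "t" + "o" + "x" + "k"
= "toxk"


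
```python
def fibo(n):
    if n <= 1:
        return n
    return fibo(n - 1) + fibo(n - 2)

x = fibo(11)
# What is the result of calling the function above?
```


fibo(11)
= fibo(10) + fibo(9)
= (fibo(9) + fibo(8)) + fibo(9)
Computing bottom-up: fibo(0)=0, fibo(1)=1, fibo(2)=1, fibo(3)=2, fibo(4)=3, fibo(5)=5, fibo(6)=8, fibo(7)=13, fibo(8)=21, fibo(9)=34, fibo(10)=55, fibo(11)=89
= 89


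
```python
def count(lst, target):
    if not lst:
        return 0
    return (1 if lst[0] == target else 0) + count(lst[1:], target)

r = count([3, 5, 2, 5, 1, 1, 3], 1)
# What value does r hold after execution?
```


count([3, 5, 2, 5, 1, 1, 3], 1)
lst[0]=3 != 1: 0 + count([5, 2, 5, 1, 1, 3], 1)
lst[0]=5 != 1: 0 + count([2, 5, 1, 1, 3], 1)
lst[0]=2 != 1: 0 + count([5, 1, 1, 3], 1)
lst[0]=5 != 1: 0 + count([1, 1, 3], 1)
lst[0]=1 == 1: 1 + count([1, 3], 1)
lst[0]=1 == 1: 1 + count([3], 1)
lst[0]=3 != 1: 0 + count([], 1)
= 2


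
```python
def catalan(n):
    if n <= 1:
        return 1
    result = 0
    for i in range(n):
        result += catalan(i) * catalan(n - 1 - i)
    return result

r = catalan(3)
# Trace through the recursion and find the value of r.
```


catalan(3)
= sum of catalan(i) * catalan(3-1-i) for i in 0..2
First compute sub-values bottom-up:
  catalan(0) = 1, catalan(1) = 1
  catalan(2) = 1*1 + 1*1 = 2
Now catalan(3):
  catalan(0)*catalan(2) = 1*2 = 2
  catalan(1)*catalan(1) = 1*1 = 1
  catalan(2)*catalan(0) = 2*1 = 2
= 2 + 1 + 2
= 5


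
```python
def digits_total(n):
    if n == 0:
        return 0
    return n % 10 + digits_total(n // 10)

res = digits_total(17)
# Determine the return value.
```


digits_total(17)
= 7 + digits_total(1)
= 7 + 1 + digits_total(0)
= 7 + 1 + 0
= 8


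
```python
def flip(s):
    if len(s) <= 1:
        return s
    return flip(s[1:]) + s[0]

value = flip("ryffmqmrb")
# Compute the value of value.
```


flip("ryffmqmrb")
= flip("yffmqmrb") + "r"
= flip("ffmqmrb") + "y" + "r"
= flip("fmqmrb") + "f" + "y" + "r"
= flip("mqmrb") + "f" + "f" + "y" + "r"
= flip("qmrb") + "m" + "f" + "f" + "y" + "r"
= flip("mrb") + "q" + "m" + "f" + "f" + "y" + "r"
= flip("rb") + "m" + "q" + "m" + "f" + "f" + "y" + "r"
= flip("b") + "r" + "m" + "q" + "m" + "f" + "f" + "y" + "r"
= "b" + "r" + "m" + "q" + "m" + "f" + "f" + "y" + "r"
= "brmqmffyr"


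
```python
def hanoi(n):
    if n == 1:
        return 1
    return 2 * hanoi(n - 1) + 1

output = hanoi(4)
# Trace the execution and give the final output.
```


hanoi(4)
= 2 * hanoi(3) + 1
= 2 * (2 * hanoi(2) + 1) + 1
= 2 * (2 * (2 * hanoi(1) + 1) + 1) + 1
Now compute bottom-up:
hanoi(1) = 1
hanoi(2) = 2 * 1 + 1 = 3
hanoi(3) = 2 * 3 + 1 = 7
hanoi(4) = 2 * 7 + 1 = 15
= 15


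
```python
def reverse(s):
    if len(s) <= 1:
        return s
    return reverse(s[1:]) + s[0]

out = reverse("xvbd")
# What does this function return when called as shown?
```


reverse("xvbd")
= reverse("vbd") + "x"
= reverse("bd") + "v" + "x"
= reverse("d") + "b" + "v" + "x"
= "d" + "b" + "v" + "x"
= "dbvx"


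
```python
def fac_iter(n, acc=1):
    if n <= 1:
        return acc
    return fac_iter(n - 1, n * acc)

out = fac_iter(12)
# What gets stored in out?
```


fac_iter(12, 1)
= fac_iter(11, 12 * 1) = fac_iter(11, 12)
= fac_iter(10, 11 * 12) = fac_iter(10, 132)
= fac_iter(9, 10 * 132) = fac_iter(9, 1320)
= fac_iter(8, 9 * 1320) = fac_iter(8, 11880)
= fac_iter(7, 8 * 11880) = fac_iter(7, 95040)
= fac_iter(6, 7 * 95040) = fac_iter(6, 665280)
= fac_iter(5, 6 * 665280) = fac_iter(5, 3991680)
= fac_iter(4, 5 * 3991680) = fac_iter(4, 19958400)
= fac_iter(3, 4 * 19958400) = fac_iter(3, 79833600)
= fac_iter(2, 3 * 79833600) = fac_iter(2, 239500800)
= fac_iter(1, 2 * 239500800) = fac_iter(1, 479001600)
n <= 1, return acc = 479001600


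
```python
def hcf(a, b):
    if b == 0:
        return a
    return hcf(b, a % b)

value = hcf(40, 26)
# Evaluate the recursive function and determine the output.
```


hcf(40, 26)
= hcf(26, 40 % 26) = hcf(26, 14)
= hcf(14, 26 % 14) = hcf(14, 12)
= hcf(12, 14 % 12) = hcf(12, 2)
= hcf(2, 12 % 2) = hcf(2, 0)
b == 0, return a = 2


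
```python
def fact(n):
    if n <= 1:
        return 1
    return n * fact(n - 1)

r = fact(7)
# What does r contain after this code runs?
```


fact(7)
= 7 * fact(6)
= 7 * 6 * fact(5)
= 7 * 6 * 5 * fact(4)
= 7 * 6 * 5 * 4 * fact(3)
= 7 * 6 * 5 * 4 * 3 * fact(2)
= 7 * 6 * 5 * 4 * 3 * 2 * fact(1)
= 7 * 6 * 5 * 4 * 3 * 2 * 1
= 5040


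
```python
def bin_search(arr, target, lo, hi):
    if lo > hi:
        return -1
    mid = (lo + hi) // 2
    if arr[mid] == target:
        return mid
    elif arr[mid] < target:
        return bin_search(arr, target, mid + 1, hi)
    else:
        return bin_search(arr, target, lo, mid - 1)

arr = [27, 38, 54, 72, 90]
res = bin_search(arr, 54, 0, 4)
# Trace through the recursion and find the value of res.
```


bin_search(arr, 54, 0, 4)
lo=0, hi=4, mid=2, arr[mid]=54
arr[2] == 54, found at index 2
= 2


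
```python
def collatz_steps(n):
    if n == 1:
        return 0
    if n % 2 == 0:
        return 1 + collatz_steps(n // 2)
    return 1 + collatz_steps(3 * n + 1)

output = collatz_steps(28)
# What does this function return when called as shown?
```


collatz_steps(28)
28 is even -> collatz_steps(14)
14 is even -> collatz_steps(7)
7 is odd -> 3*7+1 = 22 -> collatz_steps(22)
22 is even -> collatz_steps(11)
11 is odd -> 3*11+1 = 34 -> collatz_steps(34)
34 is even -> collatz_steps(17)
17 is odd -> 3*17+1 = 52 -> collatz_steps(52)
52 is even -> collatz_steps(26)
26 is even -> collatz_steps(13)
13 is odd -> 3*13+1 = 40 -> collatz_steps(40)
40 is even -> collatz_steps(20)
20 is even -> collatz_steps(10)
10 is even -> collatz_steps(5)
5 is odd -> 3*5+1 = 16 -> collatz_steps(16)
16 is even -> collatz_steps(8)
8 is even -> collatz_steps(4)
4 is even -> collatz_steps(2)
2 is even -> collatz_steps(1)
Reached 1 after 18 steps
= 18


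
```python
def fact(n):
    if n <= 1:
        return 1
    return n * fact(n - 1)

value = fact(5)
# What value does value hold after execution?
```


fact(5)
= 5 * fact(4)
= 5 * 4 * fact(3)
= 5 * 4 * 3 * fact(2)
= 5 * 4 * 3 * 2 * fact(1)
= 5 * 4 * 3 * 2 * 1
= 120


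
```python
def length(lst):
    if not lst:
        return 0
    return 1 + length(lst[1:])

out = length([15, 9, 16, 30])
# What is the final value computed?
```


length([15, 9, 16, 30])
= 1 + length([9, 16, 30])
= 1 + 1 + length([16, 30])
= 1 + 1 + 1 + length([30])
= 1 + 1 + 1 + 1 + length([])
= 1 + 1 + 1 + 1 + 0
= 4


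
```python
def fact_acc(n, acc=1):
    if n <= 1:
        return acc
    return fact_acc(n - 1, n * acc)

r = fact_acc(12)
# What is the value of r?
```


fact_acc(12, 1)
= fact_acc(11, 12 * 1) = fact_acc(11, 12)
= fact_acc(10, 11 * 12) = fact_acc(10, 132)
= fact_acc(9, 10 * 132) = fact_acc(9, 1320)
= fact_acc(8, 9 * 1320) = fact_acc(8, 11880)
= fact_acc(7, 8 * 11880) = fact_acc(7, 95040)
= fact_acc(6, 7 * 95040) = fact_acc(6, 665280)
= fact_acc(5, 6 * 665280) = fact_acc(5, 3991680)
= fact_acc(4, 5 * 3991680) = fact_acc(4, 19958400)
= fact_acc(3, 4 * 19958400) = fact_acc(3, 79833600)
= fact_acc(2, 3 * 79833600) = fact_acc(2, 239500800)
= fact_acc(1, 2 * 239500800) = fact_acc(1, 479001600)
n <= 1, return acc = 479001600


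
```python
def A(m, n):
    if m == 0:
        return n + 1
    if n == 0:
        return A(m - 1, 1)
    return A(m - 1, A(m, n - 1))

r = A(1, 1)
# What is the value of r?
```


A(1, 1)
= A(0, A(1, 0))
First compute A(1, 0) = 2
= A(0, 2)
= 3


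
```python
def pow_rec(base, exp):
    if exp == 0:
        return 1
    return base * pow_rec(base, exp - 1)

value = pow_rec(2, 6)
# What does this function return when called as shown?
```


pow_rec(2, 6)
= 2 * pow_rec(2, 5)
= 2 * 2 * pow_rec(2, 4)
= 2 * 2 * 2 * pow_rec(2, 3)
= 2 * 2 * 2 * 2 * pow_rec(2, 2)
= 2 * 2 * 2 * 2 * 2 * pow_rec(2, 1)
= 2 * 2 * 2 * 2 * 2 * 2 * pow_rec(2, 0)
= 2 * 2 * 2 * 2 * 2 * 2 * 1
= 64


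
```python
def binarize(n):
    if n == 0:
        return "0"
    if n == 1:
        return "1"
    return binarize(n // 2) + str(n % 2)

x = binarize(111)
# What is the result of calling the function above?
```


binarize(111)
= binarize(55) + "1"
= binarize(27) + "1" + "1"
= binarize(13) + "1" + "1" + "1"
= binarize(6) + "1" + "1" + "1" + "1"
= binarize(3) + "0" + "1" + "1" + "1" + "1"
= binarize(1) + "1" + "0" + "1" + "1" + "1" + "1"
= "1" + "1" + "0" + "1" + "1" + "1" + "1"
= "1101111"


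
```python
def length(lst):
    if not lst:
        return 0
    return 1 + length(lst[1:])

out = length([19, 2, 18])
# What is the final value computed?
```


length([19, 2, 18])
= 1 + length([2, 18])
= 1 + 1 + length([18])
= 1 + 1 + 1 + length([])
= 1 + 1 + 1 + 0
= 3


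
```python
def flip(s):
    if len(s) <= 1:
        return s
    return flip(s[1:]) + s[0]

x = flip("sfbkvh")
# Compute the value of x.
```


flip("sfbkvh")
= flip("fbkvh") + "s"
= flip("bkvh") + "f" + "s"
= flip("kvh") + "b" + "f" + "s"
= flip("vh") + "k" + "b" + "f" + "s"
= flip("h") + "v" + "k" + "b" + "f" + "s"
= "h" + "v" + "k" + "b" + "f" + "s"
= "hvkbfs"


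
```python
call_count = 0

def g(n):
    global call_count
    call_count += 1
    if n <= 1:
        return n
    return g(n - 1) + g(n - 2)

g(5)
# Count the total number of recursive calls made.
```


g(5) calls g(4) and g(3); each non-base call branches into two more.
Let C(k) = total number of calls made by g(k), including the call to g(k) itself.
Base cases: C(0) = 1, C(1) = 1
Recurrence: C(k) = 1 + C(k-1) + C(k-2)
  C(2) = 1 + C(1) + C(0) = 1 + 1 + 1 = 3
  C(3) = 1 + C(2) + C(1) = 1 + 3 + 1 = 5
  C(4) = 1 + C(3) + C(2) = 1 + 5 + 3 = 9
  C(5) = 1 + C(4) + C(3) = 1 + 9 + 5 = 15
Total calls = C(5) = 15


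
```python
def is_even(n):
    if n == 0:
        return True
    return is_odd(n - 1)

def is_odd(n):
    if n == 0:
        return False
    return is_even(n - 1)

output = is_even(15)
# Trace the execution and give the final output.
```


is_even(15)
= is_odd(14)
= is_even(13)
= is_odd(12)
= is_even(11)
= is_odd(10)
= is_even(9)
= is_odd(8)
= is_even(7)
= is_odd(6)
= is_even(5)
= is_odd(4)
= is_even(3)
= is_odd(2)
= is_even(1)
= is_odd(0)
n == 0: return False
= False


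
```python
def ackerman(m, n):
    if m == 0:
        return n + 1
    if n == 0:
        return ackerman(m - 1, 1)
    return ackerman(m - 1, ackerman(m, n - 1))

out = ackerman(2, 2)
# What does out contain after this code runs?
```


ackerman(2, 2)
= ackerman(1, ackerman(2, 1))
First compute ackerman(2, 1) = 5
= ackerman(1, 5)
= 7


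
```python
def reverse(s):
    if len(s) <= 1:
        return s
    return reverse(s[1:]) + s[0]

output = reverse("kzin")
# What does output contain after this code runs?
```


reverse("kzin")
= reverse("zin") + "k"
= reverse("in") + "z" + "k"
= reverse("n") + "i" + "z" + "k"
= "n" + "i" + "z" + "k"
= "nizk"


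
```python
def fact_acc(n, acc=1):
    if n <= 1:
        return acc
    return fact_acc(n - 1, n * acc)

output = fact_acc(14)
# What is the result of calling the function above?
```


fact_acc(14, 1)
= fact_acc(13, 14 * 1) = fact_acc(13, 14)
= fact_acc(12, 13 * 14) = fact_acc(12, 182)
= fact_acc(11, 12 * 182) = fact_acc(11, 2184)
= fact_acc(10, 11 * 2184) = fact_acc(10, 24024)
= fact_acc(9, 10 * 24024) = fact_acc(9, 240240)
= fact_acc(8, 9 * 240240) = fact_acc(8, 2162160)
= fact_acc(7, 8 * 2162160) = fact_acc(7, 17297280)
= fact_acc(6, 7 * 17297280) = fact_acc(6, 121080960)
= fact_acc(5, 6 * 121080960) = fact_acc(5, 726485760)
= fact_acc(4, 5 * 726485760) = fact_acc(4, 3632428800)
= fact_acc(3, 4 * 3632428800) = fact_acc(3, 14529715200)
= fact_acc(2, 3 * 14529715200) = fact_acc(2, 43589145600)
= fact_acc(1, 2 * 43589145600) = fact_acc(1, 87178291200)
n <= 1, return acc = 87178291200


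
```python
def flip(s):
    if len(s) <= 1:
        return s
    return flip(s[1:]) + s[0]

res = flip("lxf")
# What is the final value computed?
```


flip("lxf")
= flip("xf") + "l"
= flip("f") + "x" + "l"
= "f" + "x" + "l"
= "fxl"


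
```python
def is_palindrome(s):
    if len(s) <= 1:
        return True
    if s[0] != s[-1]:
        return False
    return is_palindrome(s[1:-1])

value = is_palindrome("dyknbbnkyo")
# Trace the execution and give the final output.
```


is_palindrome("dyknbbnkyo")
"dyknbbnkyo": s[0]='d' != s[-1]='o' -> False
= False


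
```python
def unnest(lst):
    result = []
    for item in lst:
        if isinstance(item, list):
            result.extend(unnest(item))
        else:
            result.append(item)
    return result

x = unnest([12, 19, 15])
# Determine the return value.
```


unnest([12, 19, 15])
Processing each element:
  12 is not a list -> append 12
  19 is not a list -> append 19
  15 is not a list -> append 15
= [12, 19, 15]


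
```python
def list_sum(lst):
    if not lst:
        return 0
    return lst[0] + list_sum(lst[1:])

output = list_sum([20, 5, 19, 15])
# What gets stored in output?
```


list_sum([20, 5, 19, 15])
= 20 + list_sum([5, 19, 15])
= 20 + 5 + list_sum([19, 15])
= 20 + 5 + 19 + list_sum([15])
= 20 + 5 + 19 + 15 + list_sum([])
= 20 + 5 + 19 + 15 + 0
= 59


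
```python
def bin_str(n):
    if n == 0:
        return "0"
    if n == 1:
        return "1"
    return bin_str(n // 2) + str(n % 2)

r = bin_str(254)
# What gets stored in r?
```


bin_str(254)
= bin_str(127) + "0"
= bin_str(63) + "1" + "0"
= bin_str(31) + "1" + "1" + "0"
= bin_str(15) + "1" + "1" + "1" + "0"
= bin_str(7) + "1" + "1" + "1" + "1" + "0"
= bin_str(3) + "1" + "1" + "1" + "1" + "1" + "0"
= bin_str(1) + "1" + "1" + "1" + "1" + "1" + "1" + "0"
= "1" + "1" + "1" + "1" + "1" + "1" + "1" + "0"
= "11111110"


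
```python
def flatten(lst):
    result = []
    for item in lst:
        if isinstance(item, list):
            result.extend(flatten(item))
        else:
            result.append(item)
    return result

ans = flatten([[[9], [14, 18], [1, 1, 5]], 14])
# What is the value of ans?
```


flatten([[[9], [14, 18], [1, 1, 5]], 14])
Processing each element:
  [[9], [14, 18], [1, 1, 5]] is a list -> flatten recursively -> [9, 14, 18, 1, 1, 5]
  14 is not a list -> append 14
= [9, 14, 18, 1, 1, 5, 14]


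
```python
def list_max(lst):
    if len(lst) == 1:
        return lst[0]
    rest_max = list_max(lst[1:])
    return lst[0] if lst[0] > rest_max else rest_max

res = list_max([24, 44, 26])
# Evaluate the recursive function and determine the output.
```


list_max([24, 44, 26])
= compare 24 with list_max([44, 26])
= compare 44 with list_max([26])
Base: list_max([26]) = 26
compare 44 with 26: max = 44
compare 24 with 44: max = 44
= 44


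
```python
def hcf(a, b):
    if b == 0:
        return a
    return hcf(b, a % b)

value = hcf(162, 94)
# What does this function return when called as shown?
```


hcf(162, 94)
= hcf(94, 162 % 94) = hcf(94, 68)
= hcf(68, 94 % 68) = hcf(68, 26)
= hcf(26, 68 % 26) = hcf(26, 16)
= hcf(16, 26 % 16) = hcf(16, 10)
= hcf(10, 16 % 10) = hcf(10, 6)
= hcf(6, 10 % 6) = hcf(6, 4)
= hcf(4, 6 % 4) = hcf(4, 2)
= hcf(2, 4 % 2) = hcf(2, 0)
b == 0, return a = 2


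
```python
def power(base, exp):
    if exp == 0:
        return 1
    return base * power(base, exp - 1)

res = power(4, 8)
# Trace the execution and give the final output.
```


power(4, 8)
= 4 * power(4, 7)
= 4 * 4 * power(4, 6)
= 4 * 4 * 4 * power(4, 5)
= 4 * 4 * 4 * 4 * power(4, 4)
= 4 * 4 * 4 * 4 * 4 * power(4, 3)
= 4 * 4 * 4 * 4 * 4 * 4 * power(4, 2)
= 4 * 4 * 4 * 4 * 4 * 4 * 4 * power(4, 1)
= 4 * 4 * 4 * 4 * 4 * 4 * 4 * 4 * power(4, 0)
= 4 * 4 * 4 * 4 * 4 * 4 * 4 * 4 * 1
= 65536


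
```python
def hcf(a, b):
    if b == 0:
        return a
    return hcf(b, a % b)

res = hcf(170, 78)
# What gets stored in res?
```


hcf(170, 78)
= hcf(78, 170 % 78) = hcf(78, 14)
= hcf(14, 78 % 14) = hcf(14, 8)
= hcf(8, 14 % 8) = hcf(8, 6)
= hcf(6, 8 % 6) = hcf(6, 2)
= hcf(2, 6 % 2) = hcf(2, 0)
b == 0, return a = 2


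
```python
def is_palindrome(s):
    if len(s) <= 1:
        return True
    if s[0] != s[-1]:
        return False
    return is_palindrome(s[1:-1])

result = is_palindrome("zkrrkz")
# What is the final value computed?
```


is_palindrome("zkrrkz")
"zkrrkz": s[0]='z' == s[-1]='z' -> is_palindrome("krrk")
"krrk": s[0]='k' == s[-1]='k' -> is_palindrome("rr")
"rr": s[0]='r' == s[-1]='r' -> is_palindrome("")
"": len <= 1 -> True
= True


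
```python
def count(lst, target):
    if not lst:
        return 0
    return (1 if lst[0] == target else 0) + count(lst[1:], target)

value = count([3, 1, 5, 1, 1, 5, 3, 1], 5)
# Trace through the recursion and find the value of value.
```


count([3, 1, 5, 1, 1, 5, 3, 1], 5)
lst[0]=3 != 5: 0 + count([1, 5, 1, 1, 5, 3, 1], 5)
lst[0]=1 != 5: 0 + count([5, 1, 1, 5, 3, 1], 5)
lst[0]=5 == 5: 1 + count([1, 1, 5, 3, 1], 5)
lst[0]=1 != 5: 0 + count([1, 5, 3, 1], 5)
lst[0]=1 != 5: 0 + count([5, 3, 1], 5)
lst[0]=5 == 5: 1 + count([3, 1], 5)
lst[0]=3 != 5: 0 + count([1], 5)
lst[0]=1 != 5: 0 + count([], 5)
= 2


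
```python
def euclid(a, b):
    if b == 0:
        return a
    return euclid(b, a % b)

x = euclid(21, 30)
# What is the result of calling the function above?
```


euclid(21, 30)
= euclid(30, 21 % 30) = euclid(30, 21)
= euclid(21, 30 % 21) = euclid(21, 9)
= euclid(9, 21 % 9) = euclid(9, 3)
= euclid(3, 9 % 3) = euclid(3, 0)
b == 0, return a = 3


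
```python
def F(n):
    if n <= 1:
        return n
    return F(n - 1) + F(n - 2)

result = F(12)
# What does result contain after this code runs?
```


F(12)
= F(11) + F(10)
= (F(10) + F(9)) + F(10)
Computing bottom-up: F(0)=0, F(1)=1, F(2)=1, F(3)=2, F(4)=3, F(5)=5, F(6)=8, F(7)=13, F(8)=21, F(9)=34, F(10)=55, F(11)=89, F(12)=144
= 144
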